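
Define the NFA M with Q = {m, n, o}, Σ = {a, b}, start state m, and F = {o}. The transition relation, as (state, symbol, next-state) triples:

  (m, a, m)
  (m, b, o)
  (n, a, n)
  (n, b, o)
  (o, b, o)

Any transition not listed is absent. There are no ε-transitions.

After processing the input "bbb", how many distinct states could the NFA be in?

1

Start in {m}.
Read 'b': m→{o}; now {o}.
Read 'b': o→{o}; now {o}.
Read 'b': o→{o}; now {o}.
That set has 1 state.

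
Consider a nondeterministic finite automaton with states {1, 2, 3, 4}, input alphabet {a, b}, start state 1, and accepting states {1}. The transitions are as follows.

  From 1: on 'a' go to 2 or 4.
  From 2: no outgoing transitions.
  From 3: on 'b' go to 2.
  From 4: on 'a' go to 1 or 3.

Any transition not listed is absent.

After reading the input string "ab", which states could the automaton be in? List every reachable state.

∅

Start in {1}.
Read 'a': {1} → {2, 4}.
Read 'b': {2, 4} → ∅.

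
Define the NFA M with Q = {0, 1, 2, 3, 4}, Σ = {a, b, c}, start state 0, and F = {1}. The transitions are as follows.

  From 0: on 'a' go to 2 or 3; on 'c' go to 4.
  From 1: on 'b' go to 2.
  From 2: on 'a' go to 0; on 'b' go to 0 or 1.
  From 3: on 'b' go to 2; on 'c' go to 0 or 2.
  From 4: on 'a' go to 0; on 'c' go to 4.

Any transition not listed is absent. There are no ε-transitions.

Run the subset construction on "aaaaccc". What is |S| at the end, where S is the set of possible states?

1

Start in {0}.
Read 'a': {0} → {2, 3}.
Read 'a': {2, 3} → {0}.
Read 'a': {0} → {2, 3}.
Read 'a': {2, 3} → {0}.
Read 'c': {0} → {4}.
Read 'c': {4} → {4}.
Read 'c': {4} → {4}.
That set has 1 state.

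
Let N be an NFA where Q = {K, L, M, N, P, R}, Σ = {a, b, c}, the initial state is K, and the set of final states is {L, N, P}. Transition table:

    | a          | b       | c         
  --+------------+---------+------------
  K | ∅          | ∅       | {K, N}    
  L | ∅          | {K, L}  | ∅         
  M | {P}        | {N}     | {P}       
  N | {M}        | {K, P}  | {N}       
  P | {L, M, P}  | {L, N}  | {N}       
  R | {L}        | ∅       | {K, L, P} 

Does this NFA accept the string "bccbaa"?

Start in {K}.
Read 'b': K→∅; now ∅.
The set is empty and remains empty for the remaining 5 symbols.
The final set ∅ contains no accepting state.

No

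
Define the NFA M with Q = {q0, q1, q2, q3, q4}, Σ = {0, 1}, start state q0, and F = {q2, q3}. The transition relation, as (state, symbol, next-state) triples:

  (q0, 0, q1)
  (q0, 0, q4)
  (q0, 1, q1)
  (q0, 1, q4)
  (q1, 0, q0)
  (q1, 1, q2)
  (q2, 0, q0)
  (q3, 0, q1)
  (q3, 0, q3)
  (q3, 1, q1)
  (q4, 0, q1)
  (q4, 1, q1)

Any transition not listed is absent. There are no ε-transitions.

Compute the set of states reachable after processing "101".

Start in {q0}.
Read '1': {q0} → {q1, q4}.
Read '0': {q1, q4} → {q0, q1}.
Read '1': {q0, q1} → {q1, q2, q4}.

{q1, q2, q4}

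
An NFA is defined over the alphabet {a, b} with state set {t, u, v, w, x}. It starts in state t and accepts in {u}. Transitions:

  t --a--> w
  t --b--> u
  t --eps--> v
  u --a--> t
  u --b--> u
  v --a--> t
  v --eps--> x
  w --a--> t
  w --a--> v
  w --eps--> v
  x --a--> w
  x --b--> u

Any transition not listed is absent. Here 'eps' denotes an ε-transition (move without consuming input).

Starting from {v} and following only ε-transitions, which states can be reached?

{v, x}

Begin with {v}.
ε-move v → x; add x.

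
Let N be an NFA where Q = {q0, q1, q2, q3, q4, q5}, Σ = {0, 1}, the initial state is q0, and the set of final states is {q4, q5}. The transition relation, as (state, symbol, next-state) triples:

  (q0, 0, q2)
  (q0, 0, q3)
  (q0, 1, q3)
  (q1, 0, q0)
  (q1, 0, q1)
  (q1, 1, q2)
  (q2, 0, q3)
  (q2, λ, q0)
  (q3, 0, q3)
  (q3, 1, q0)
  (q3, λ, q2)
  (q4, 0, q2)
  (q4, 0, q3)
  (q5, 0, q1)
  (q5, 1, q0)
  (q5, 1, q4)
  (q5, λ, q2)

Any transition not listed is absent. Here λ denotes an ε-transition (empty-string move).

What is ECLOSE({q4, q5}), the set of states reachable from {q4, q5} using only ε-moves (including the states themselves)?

Begin with {q4, q5}.
ε-move q5 → q2; add q2.
ε-move q2 → q0; add q0.

{q0, q2, q4, q5}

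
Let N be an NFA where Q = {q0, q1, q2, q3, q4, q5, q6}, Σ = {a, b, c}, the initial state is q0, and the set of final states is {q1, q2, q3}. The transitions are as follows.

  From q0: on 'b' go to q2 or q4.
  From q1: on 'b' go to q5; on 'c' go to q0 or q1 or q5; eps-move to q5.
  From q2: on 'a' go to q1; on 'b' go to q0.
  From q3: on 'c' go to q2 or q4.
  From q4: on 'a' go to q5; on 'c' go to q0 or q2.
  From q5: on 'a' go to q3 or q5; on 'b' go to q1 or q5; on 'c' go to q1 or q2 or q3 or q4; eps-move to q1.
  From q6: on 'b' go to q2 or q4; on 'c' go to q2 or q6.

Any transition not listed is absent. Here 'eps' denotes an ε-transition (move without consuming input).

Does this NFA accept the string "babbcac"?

Yes

Start in {q0}.
Read 'b': {q0} → {q2, q4}.
Read 'a': {q2, q4} → {q1, q5}.
Read 'b': {q1, q5} → {q1, q5}.
Read 'b': {q1, q5} → {q1, q5}.
Read 'c': {q1, q5} → {q0, q1, q2, q3, q4, q5}.
Read 'a': {q0, q1, q2, q3, q4, q5} → {q1, q3, q5}.
Read 'c': {q1, q3, q5} → {q0, q1, q2, q3, q4, q5}.
The final set {q0, q1, q2, q3, q4, q5} contains the accepting states q1, q2, q3.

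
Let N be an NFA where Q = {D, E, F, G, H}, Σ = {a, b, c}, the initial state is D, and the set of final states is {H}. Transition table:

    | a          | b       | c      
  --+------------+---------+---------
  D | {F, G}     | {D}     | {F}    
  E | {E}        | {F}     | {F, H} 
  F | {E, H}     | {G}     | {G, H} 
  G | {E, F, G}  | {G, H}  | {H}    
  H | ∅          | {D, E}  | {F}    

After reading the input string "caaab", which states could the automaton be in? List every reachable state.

Start in {D}.
Read 'c': {D} → {F}.
Read 'a': {F} → {E, H}.
Read 'a': {E, H} → {E}.
Read 'a': {E} → {E}.
Read 'b': {E} → {F}.

{F}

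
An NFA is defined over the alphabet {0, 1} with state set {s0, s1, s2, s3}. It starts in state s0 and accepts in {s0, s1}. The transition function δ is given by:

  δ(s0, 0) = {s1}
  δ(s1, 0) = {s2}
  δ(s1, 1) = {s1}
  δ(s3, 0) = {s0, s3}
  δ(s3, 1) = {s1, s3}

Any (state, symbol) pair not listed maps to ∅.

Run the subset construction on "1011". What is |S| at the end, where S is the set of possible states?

Start in {s0}.
Read '1': {s0} → ∅.
The set is empty and remains empty for the remaining 3 symbols.
That set has 0 states.

0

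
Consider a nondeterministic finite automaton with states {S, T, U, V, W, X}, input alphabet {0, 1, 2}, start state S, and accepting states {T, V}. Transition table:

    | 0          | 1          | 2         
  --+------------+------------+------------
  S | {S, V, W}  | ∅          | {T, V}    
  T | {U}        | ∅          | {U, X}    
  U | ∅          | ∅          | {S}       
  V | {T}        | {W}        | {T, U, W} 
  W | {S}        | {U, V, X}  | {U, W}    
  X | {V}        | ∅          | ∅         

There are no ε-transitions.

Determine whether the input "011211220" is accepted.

Yes

Start in {S}.
Read '0': {S} → {S, V, W}.
Read '1': {S, V, W} → {U, V, W, X}.
Read '1': {U, V, W, X} → {U, V, W, X}.
Read '2': {U, V, W, X} → {S, T, U, W}.
Read '1': {S, T, U, W} → {U, V, X}.
Read '1': {U, V, X} → {W}.
Read '2': {W} → {U, W}.
Read '2': {U, W} → {S, U, W}.
Read '0': {S, U, W} → {S, V, W}.
The final set {S, V, W} contains the accepting state V.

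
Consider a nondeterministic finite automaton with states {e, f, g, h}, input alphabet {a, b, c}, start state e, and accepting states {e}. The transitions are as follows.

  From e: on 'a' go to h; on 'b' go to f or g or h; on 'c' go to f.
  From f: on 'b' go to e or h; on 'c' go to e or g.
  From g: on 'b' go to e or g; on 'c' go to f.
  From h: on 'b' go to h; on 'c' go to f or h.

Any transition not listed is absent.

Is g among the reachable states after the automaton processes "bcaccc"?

Yes

Start in {e}.
Read 'b': {e} → {f, g, h}.
Read 'c': {f, g, h} → {e, f, g, h}.
Read 'a': {e, f, g, h} → {h}.
Read 'c': {h} → {f, h}.
Read 'c': {f, h} → {e, f, g, h}.
Read 'c': {e, f, g, h} → {e, f, g, h}.
State g is in {e, f, g, h}.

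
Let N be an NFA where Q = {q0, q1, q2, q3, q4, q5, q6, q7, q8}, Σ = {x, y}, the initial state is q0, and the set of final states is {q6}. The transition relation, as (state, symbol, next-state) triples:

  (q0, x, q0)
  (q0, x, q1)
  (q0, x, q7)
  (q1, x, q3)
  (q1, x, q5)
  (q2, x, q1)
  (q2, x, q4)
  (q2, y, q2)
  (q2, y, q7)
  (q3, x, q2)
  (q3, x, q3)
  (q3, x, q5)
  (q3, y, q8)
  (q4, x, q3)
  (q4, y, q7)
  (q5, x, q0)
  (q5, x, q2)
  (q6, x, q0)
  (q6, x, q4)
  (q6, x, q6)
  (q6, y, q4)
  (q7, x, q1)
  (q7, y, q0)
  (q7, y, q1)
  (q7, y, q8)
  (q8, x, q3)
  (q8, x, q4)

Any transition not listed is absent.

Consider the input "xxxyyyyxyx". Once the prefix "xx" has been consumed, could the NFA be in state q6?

No

Start in {q0}.
Read 'x': q0→{q0, q1, q7}; now {q0, q1, q7}.
Read 'x': q0→{q0, q1, q7}, q1→{q3, q5}, q7→{q1}; now {q0, q1, q3, q5, q7}.
State q6 is not in {q0, q1, q3, q5, q7}.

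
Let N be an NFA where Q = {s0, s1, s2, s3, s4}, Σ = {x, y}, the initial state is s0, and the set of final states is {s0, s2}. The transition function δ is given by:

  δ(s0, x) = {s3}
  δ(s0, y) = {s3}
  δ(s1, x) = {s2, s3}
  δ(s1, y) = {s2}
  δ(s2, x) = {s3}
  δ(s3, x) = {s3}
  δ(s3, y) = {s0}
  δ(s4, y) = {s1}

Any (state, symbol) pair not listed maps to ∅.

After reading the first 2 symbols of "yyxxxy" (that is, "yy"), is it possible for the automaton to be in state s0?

Yes

Start in {s0}.
Read 'y': s0→{s3}; now {s3}.
Read 'y': s3→{s0}; now {s0}.
State s0 is in {s0}.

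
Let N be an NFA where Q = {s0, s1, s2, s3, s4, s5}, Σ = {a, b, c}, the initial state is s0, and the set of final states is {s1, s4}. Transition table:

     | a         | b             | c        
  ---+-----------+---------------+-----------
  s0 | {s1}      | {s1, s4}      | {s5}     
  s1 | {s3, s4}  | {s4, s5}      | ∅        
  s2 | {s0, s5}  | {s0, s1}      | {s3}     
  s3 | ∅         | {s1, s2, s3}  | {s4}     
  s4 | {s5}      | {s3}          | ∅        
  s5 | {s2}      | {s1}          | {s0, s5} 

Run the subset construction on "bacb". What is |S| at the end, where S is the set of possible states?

Start in {s0}.
Read 'b': s0→{s1, s4}; now {s1, s4}.
Read 'a': s1→{s3, s4}, s4→{s5}; now {s3, s4, s5}.
Read 'c': s3→{s4}, s4→∅, s5→{s0, s5}; now {s0, s4, s5}.
Read 'b': s0→{s1, s4}, s4→{s3}, s5→{s1}; now {s1, s3, s4}.
That set has 3 states.

3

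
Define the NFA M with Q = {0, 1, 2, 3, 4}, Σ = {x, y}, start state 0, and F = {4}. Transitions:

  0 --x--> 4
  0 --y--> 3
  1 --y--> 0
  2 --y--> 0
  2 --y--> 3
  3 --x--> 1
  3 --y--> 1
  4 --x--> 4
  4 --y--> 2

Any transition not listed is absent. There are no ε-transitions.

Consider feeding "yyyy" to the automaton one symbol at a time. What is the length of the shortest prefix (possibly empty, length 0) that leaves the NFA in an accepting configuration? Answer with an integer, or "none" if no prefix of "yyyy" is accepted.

none

Start in {0}.
Read 'y': 0→{3}; now {3}.
Read 'y': 3→{1}; now {1}.
Read 'y': 1→{0}; now {0}.
Read 'y': 0→{3}; now {3}.
No reachable set along the way intersects F.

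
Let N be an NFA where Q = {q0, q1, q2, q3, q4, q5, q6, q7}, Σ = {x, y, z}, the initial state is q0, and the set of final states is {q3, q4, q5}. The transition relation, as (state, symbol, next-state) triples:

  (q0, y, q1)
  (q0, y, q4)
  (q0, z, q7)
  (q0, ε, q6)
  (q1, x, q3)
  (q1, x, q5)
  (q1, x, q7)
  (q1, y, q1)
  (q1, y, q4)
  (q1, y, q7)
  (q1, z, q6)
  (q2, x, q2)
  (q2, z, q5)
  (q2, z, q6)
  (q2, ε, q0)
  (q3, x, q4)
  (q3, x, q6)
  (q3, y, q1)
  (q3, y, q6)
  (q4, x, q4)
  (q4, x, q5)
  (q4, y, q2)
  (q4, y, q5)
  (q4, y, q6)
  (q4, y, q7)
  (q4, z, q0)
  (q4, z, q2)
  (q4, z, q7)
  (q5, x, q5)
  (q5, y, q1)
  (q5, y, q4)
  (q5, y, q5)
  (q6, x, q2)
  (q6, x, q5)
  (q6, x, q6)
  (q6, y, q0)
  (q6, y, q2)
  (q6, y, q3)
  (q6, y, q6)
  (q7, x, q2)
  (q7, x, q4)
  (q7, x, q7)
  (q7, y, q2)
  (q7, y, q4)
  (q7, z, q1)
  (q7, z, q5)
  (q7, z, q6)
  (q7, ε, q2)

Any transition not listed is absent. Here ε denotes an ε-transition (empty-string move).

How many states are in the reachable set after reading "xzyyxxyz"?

6

Start: ε-closure({q0}) = {q0, q6}.
Read 'x': {q0, q6} → {q0, q2, q5, q6}.
Read 'z': {q0, q2, q5, q6} → {q0, q2, q5, q6, q7}.
Read 'y': {q0, q2, q5, q6, q7} → {q0, q1, q2, q3, q4, q5, q6}.
Read 'y': {q0, q1, q2, q3, q4, q5, q6} → {q0, q1, q2, q3, q4, q5, q6, q7}.
Read 'x': {q0, q1, q2, q3, q4, q5, q6, q7} → {q0, q2, q3, q4, q5, q6, q7}.
Read 'x': {q0, q2, q3, q4, q5, q6, q7} → {q0, q2, q4, q5, q6, q7}.
Read 'y': {q0, q2, q4, q5, q6, q7} → {q0, q1, q2, q3, q4, q5, q6, q7}.
Read 'z': {q0, q1, q2, q3, q4, q5, q6, q7} → {q0, q1, q2, q5, q6, q7}.
That set has 6 states.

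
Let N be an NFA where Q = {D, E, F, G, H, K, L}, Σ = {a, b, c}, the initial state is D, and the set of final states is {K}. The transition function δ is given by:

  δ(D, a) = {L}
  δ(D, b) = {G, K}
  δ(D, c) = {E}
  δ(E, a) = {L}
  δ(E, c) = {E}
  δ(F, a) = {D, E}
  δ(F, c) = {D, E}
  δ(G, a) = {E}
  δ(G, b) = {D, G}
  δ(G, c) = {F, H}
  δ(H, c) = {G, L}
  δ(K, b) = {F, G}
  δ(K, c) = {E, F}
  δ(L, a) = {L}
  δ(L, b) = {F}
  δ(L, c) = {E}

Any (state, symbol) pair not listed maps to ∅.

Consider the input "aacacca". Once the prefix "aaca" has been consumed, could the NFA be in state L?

Yes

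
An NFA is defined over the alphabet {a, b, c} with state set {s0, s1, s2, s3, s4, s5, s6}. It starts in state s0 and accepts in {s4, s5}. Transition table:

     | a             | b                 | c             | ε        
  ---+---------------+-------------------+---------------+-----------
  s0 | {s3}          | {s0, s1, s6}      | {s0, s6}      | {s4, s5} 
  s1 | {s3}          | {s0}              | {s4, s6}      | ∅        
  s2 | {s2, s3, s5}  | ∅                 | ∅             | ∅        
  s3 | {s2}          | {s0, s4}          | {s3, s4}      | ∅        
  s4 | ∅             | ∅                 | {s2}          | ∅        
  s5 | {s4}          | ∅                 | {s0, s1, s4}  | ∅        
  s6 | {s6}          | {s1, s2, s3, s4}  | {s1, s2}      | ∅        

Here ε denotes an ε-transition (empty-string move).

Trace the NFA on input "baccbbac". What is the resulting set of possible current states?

Start: ε-closure({s0}) = {s0, s4, s5}.
Read 'b': {s0, s4, s5} → {s0, s1, s4, s5, s6}.
Read 'a': {s0, s1, s4, s5, s6} → {s3, s4, s6}.
Read 'c': {s3, s4, s6} → {s1, s2, s3, s4}.
Read 'c': {s1, s2, s3, s4} → {s2, s3, s4, s6}.
Read 'b': {s2, s3, s4, s6} → {s0, s1, s2, s3, s4, s5}.
Read 'b': {s0, s1, s2, s3, s4, s5} → {s0, s1, s4, s5, s6}.
Read 'a': {s0, s1, s4, s5, s6} → {s3, s4, s6}.
Read 'c': {s3, s4, s6} → {s1, s2, s3, s4}.

{s1, s2, s3, s4}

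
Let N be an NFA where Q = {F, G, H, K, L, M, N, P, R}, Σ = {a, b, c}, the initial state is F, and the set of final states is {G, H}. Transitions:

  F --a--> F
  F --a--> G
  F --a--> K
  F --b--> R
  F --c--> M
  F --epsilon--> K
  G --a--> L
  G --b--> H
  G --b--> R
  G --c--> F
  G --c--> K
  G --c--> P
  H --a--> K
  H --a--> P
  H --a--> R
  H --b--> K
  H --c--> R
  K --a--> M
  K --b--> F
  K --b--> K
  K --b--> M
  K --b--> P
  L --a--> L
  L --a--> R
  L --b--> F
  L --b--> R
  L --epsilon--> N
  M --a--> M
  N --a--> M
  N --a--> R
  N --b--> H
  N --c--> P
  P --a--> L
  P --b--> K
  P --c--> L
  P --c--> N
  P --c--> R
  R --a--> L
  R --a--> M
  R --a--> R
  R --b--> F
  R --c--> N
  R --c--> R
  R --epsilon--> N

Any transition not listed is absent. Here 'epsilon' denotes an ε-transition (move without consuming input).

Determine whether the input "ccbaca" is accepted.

Start: ε-closure({F}) = {F, K}.
Read 'c': {F, K} → {M}.
Read 'c': {M} → ∅.
The set is empty and remains empty for the remaining 4 symbols.
The final set ∅ contains no accepting state.

No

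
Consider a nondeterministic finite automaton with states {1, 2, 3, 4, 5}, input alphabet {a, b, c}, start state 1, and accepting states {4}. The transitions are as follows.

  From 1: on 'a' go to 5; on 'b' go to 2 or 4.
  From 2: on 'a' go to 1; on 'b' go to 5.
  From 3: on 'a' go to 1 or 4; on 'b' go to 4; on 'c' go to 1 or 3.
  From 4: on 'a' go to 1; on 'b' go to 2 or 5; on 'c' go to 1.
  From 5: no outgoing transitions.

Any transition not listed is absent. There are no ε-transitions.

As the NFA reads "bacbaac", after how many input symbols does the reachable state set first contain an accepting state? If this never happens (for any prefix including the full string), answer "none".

1

Start in {1}.
Read 'b': 1→{2, 4}; now {2, 4}.
None of the earlier sets intersect F, but {2, 4} does.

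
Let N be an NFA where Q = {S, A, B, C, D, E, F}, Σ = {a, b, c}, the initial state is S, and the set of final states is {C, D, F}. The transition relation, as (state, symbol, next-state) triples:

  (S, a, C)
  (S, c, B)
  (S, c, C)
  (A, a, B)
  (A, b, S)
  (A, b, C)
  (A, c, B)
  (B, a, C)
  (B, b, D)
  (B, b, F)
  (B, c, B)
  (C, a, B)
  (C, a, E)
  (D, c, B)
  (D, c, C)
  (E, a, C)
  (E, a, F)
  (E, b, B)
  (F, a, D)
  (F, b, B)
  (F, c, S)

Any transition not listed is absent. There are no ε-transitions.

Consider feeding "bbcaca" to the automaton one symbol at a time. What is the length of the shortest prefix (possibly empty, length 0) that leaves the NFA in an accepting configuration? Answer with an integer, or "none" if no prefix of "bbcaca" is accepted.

Start in {S}.
Read 'b': S→∅; now ∅.
The set is empty and remains empty for the remaining 5 symbols.
No reachable set along the way intersects F.

none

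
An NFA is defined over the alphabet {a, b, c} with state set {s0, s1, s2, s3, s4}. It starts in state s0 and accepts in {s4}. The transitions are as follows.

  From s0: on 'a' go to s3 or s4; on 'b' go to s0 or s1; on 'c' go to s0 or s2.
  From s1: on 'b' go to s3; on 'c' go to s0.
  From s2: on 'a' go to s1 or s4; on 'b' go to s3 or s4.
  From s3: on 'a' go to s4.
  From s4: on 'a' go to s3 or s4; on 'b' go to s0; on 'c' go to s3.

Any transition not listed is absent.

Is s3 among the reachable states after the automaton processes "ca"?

Start in {s0}.
Read 'c': s0→{s0, s2}; now {s0, s2}.
Read 'a': s0→{s3, s4}, s2→{s1, s4}; now {s1, s3, s4}.
State s3 is in {s1, s3, s4}.

Yes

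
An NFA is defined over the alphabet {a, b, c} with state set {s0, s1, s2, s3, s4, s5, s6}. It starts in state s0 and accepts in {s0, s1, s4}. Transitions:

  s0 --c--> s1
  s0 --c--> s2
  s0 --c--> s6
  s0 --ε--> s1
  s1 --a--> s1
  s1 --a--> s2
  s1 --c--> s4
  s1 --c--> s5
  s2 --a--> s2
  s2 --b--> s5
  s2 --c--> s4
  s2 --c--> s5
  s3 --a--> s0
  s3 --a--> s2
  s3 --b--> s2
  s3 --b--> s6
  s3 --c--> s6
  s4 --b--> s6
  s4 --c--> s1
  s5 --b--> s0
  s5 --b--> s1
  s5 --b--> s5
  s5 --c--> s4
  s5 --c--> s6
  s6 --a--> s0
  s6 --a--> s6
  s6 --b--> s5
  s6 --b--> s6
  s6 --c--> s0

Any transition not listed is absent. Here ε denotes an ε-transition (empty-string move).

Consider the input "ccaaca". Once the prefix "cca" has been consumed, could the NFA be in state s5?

Start: ε-closure({s0}) = {s0, s1}.
Read 'c': {s0, s1} → {s1, s2, s4, s5, s6}.
Read 'c': {s1, s2, s4, s5, s6} → {s0, s1, s4, s5, s6}.
Read 'a': {s0, s1, s4, s5, s6} → {s0, s1, s2, s6}.
State s5 is not in {s0, s1, s2, s6}.

No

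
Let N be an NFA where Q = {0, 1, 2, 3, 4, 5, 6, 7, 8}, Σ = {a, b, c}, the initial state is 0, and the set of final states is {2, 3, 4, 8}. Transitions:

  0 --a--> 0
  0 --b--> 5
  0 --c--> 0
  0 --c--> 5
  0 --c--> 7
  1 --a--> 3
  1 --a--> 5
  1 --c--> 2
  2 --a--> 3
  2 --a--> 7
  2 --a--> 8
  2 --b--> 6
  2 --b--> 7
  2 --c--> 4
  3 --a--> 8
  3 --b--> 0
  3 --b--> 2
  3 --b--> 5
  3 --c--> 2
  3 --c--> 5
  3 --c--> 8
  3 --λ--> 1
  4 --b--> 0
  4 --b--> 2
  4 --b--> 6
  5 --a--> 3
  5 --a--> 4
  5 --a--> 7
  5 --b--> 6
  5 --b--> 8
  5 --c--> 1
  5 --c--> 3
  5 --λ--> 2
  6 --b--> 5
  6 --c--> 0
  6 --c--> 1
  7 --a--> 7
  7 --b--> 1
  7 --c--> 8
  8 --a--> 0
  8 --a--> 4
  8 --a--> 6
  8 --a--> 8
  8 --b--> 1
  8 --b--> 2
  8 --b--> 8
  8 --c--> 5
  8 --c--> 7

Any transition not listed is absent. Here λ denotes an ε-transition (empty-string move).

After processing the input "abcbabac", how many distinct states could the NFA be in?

8

Start in {0}.
Read 'a': 0→{0}; now {0}.
Read 'b': 0→{5}; union {5}; ε-closure = {2, 5}.
Read 'c': 2→{4}, 5→{1, 3}; now {1, 3, 4}.
Read 'b': 1→∅, 3→{0, 2, 5}, 4→{0, 2, 6}; now {0, 2, 5, 6}.
Read 'a': 0→{0}, 2→{3, 7, 8}, 5→{3, 4, 7}, 6→∅; union {0, 3, 4, 7, 8}; ε-closure = {0, 1, 3, 4, 7, 8}.
Read 'b': 0→{5}, 1→∅, 3→{0, 2, 5}, 4→{0, 2, 6}, 7→{1}, 8→{1, 2, 8}; now {0, 1, 2, 5, 6, 8}.
Read 'a': 0→{0}, 1→{3, 5}, 2→{3, 7, 8}, 5→{3, 4, 7}, 6→∅, 8→{0, 4, 6, 8}; union {0, 3, 4, 5, 6, 7, 8}; ε-closure = {0, 1, 2, 3, 4, 5, 6, 7, 8}.
Read 'c': 0→{0, 5, 7}, 1→{2}, 2→{4}, 3→{2, 5, 8}, 4→∅, 5→{1, 3}, 6→{0, 1}, 7→{8}, 8→{5, 7}; now {0, 1, 2, 3, 4, 5, 7, 8}.
That set has 8 states.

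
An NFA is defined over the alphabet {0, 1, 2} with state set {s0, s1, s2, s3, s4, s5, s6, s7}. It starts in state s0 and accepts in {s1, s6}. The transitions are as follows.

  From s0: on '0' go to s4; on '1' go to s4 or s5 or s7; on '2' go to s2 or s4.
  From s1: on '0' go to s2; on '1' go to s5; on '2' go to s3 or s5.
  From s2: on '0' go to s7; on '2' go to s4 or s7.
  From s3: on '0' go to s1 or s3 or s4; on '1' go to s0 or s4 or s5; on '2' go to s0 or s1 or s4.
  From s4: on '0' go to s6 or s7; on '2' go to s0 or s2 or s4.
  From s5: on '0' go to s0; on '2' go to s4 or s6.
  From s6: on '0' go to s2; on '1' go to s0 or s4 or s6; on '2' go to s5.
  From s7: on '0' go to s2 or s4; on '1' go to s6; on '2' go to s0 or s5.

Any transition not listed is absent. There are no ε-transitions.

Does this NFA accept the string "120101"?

Yes

Start in {s0}.
Read '1': s0→{s4, s5, s7}; now {s4, s5, s7}.
Read '2': s4→{s0, s2, s4}, s5→{s4, s6}, s7→{s0, s5}; now {s0, s2, s4, s5, s6}.
Read '0': s0→{s4}, s2→{s7}, s4→{s6, s7}, s5→{s0}, s6→{s2}; now {s0, s2, s4, s6, s7}.
Read '1': s0→{s4, s5, s7}, s2→∅, s4→∅, s6→{s0, s4, s6}, s7→{s6}; now {s0, s4, s5, s6, s7}.
Read '0': s0→{s4}, s4→{s6, s7}, s5→{s0}, s6→{s2}, s7→{s2, s4}; now {s0, s2, s4, s6, s7}.
Read '1': s0→{s4, s5, s7}, s2→∅, s4→∅, s6→{s0, s4, s6}, s7→{s6}; now {s0, s4, s5, s6, s7}.
The final set {s0, s4, s5, s6, s7} contains the accepting state s6.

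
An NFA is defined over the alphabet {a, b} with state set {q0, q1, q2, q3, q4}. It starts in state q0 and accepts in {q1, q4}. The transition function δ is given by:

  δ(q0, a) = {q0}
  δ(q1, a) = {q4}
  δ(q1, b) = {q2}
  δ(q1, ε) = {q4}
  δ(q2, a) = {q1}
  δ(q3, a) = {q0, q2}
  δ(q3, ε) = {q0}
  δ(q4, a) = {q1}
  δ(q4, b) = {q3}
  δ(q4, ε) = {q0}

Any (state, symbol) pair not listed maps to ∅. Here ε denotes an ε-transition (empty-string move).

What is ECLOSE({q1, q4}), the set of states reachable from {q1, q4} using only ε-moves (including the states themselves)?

Begin with {q1, q4}.
ε-move q4 → q0; add q0.

{q0, q1, q4}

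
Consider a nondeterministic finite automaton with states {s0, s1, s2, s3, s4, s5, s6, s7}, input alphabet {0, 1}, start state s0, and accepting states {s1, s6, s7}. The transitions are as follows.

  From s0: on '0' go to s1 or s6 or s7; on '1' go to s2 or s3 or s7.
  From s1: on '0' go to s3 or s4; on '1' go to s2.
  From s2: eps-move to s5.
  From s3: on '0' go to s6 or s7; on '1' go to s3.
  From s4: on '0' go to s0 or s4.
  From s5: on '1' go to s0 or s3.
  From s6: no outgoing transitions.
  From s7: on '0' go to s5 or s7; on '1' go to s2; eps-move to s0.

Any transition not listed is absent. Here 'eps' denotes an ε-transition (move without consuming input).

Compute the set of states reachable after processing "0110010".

Start in {s0}.
Read '0': s0→{s1, s6, s7}; union {s1, s6, s7}; ε-closure = {s0, s1, s6, s7}.
Read '1': s0→{s2, s3, s7}, s1→{s2}, s6→∅, s7→{s2}; union {s2, s3, s7}; ε-closure = {s0, s2, s3, s5, s7}.
Read '1': s0→{s2, s3, s7}, s2→∅, s3→{s3}, s5→{s0, s3}, s7→{s2}; union {s0, s2, s3, s7}; ε-closure = {s0, s2, s3, s5, s7}.
Read '0': s0→{s1, s6, s7}, s2→∅, s3→{s6, s7}, s5→∅, s7→{s5, s7}; union {s1, s5, s6, s7}; ε-closure = {s0, s1, s5, s6, s7}.
Read '0': s0→{s1, s6, s7}, s1→{s3, s4}, s5→∅, s6→∅, s7→{s5, s7}; union {s1, s3, s4, s5, s6, s7}; ε-closure = {s0, s1, s3, s4, s5, s6, s7}.
Read '1': s0→{s2, s3, s7}, s1→{s2}, s3→{s3}, s4→∅, s5→{s0, s3}, s6→∅, s7→{s2}; union {s0, s2, s3, s7}; ε-closure = {s0, s2, s3, s5, s7}.
Read '0': s0→{s1, s6, s7}, s2→∅, s3→{s6, s7}, s5→∅, s7→{s5, s7}; union {s1, s5, s6, s7}; ε-closure = {s0, s1, s5, s6, s7}.

{s0, s1, s5, s6, s7}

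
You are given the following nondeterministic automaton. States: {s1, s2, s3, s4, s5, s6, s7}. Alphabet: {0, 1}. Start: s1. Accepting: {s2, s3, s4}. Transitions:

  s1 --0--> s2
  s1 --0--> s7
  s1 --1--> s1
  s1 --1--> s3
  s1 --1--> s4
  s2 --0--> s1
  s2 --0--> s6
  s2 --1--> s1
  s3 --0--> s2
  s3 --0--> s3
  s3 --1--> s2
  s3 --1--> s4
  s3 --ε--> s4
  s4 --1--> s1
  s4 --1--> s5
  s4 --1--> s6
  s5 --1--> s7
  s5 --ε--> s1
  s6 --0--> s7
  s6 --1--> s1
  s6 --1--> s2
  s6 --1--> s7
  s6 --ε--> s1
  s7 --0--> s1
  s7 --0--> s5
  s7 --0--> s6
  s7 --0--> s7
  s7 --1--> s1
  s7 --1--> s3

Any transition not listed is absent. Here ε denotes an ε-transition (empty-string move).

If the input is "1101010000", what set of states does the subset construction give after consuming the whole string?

{s1, s2, s3, s4, s5, s6, s7}

Start in {s1}.
Read '1': s1→{s1, s3, s4}; now {s1, s3, s4}.
Read '1': s1→{s1, s3, s4}, s3→{s2, s4}, s4→{s1, s5, s6}; now {s1, s2, s3, s4, s5, s6}.
Read '0': s1→{s2, s7}, s2→{s1, s6}, s3→{s2, s3}, s4→∅, s5→∅, s6→{s7}; union {s1, s2, s3, s6, s7}; ε-closure = {s1, s2, s3, s4, s6, s7}.
Read '1': s1→{s1, s3, s4}, s2→{s1}, s3→{s2, s4}, s4→{s1, s5, s6}, s6→{s1, s2, s7}, s7→{s1, s3}; now {s1, s2, s3, s4, s5, s6, s7}.
Read '0': s1→{s2, s7}, s2→{s1, s6}, s3→{s2, s3}, s4→∅, s5→∅, s6→{s7}, s7→{s1, s5, s6, s7}; union {s1, s2, s3, s5, s6, s7}; ε-closure = {s1, s2, s3, s4, s5, s6, s7}.
Read '1': s1→{s1, s3, s4}, s2→{s1}, s3→{s2, s4}, s4→{s1, s5, s6}, s5→{s7}, s6→{s1, s2, s7}, s7→{s1, s3}; now {s1, s2, s3, s4, s5, s6, s7}.
Read '0': s1→{s2, s7}, s2→{s1, s6}, s3→{s2, s3}, s4→∅, s5→∅, s6→{s7}, s7→{s1, s5, s6, s7}; union {s1, s2, s3, s5, s6, s7}; ε-closure = {s1, s2, s3, s4, s5, s6, s7}.
Read '0': s1→{s2, s7}, s2→{s1, s6}, s3→{s2, s3}, s4→∅, s5→∅, s6→{s7}, s7→{s1, s5, s6, s7}; union {s1, s2, s3, s5, s6, s7}; ε-closure = {s1, s2, s3, s4, s5, s6, s7}.
Read '0': s1→{s2, s7}, s2→{s1, s6}, s3→{s2, s3}, s4→∅, s5→∅, s6→{s7}, s7→{s1, s5, s6, s7}; union {s1, s2, s3, s5, s6, s7}; ε-closure = {s1, s2, s3, s4, s5, s6, s7}.
Read '0': s1→{s2, s7}, s2→{s1, s6}, s3→{s2, s3}, s4→∅, s5→∅, s6→{s7}, s7→{s1, s5, s6, s7}; union {s1, s2, s3, s5, s6, s7}; ε-closure = {s1, s2, s3, s4, s5, s6, s7}.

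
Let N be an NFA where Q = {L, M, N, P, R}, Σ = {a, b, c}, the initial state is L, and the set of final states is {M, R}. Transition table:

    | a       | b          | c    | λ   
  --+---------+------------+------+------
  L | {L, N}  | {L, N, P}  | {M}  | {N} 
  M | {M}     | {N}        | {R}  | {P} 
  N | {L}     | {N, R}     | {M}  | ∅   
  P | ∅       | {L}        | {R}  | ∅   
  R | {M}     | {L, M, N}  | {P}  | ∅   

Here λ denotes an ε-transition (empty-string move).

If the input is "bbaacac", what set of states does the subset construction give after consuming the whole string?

{R}

Start: ε-closure({L}) = {L, N}.
Read 'b': L→{L, N, P}, N→{N, R}; now {L, N, P, R}.
Read 'b': L→{L, N, P}, N→{N, R}, P→{L}, R→{L, M, N}; now {L, M, N, P, R}.
Read 'a': L→{L, N}, M→{M}, N→{L}, P→∅, R→{M}; union {L, M, N}; ε-closure = {L, M, N, P}.
Read 'a': L→{L, N}, M→{M}, N→{L}, P→∅; union {L, M, N}; ε-closure = {L, M, N, P}.
Read 'c': L→{M}, M→{R}, N→{M}, P→{R}; union {M, R}; ε-closure = {M, P, R}.
Read 'a': M→{M}, P→∅, R→{M}; union {M}; ε-closure = {M, P}.
Read 'c': M→{R}, P→{R}; now {R}.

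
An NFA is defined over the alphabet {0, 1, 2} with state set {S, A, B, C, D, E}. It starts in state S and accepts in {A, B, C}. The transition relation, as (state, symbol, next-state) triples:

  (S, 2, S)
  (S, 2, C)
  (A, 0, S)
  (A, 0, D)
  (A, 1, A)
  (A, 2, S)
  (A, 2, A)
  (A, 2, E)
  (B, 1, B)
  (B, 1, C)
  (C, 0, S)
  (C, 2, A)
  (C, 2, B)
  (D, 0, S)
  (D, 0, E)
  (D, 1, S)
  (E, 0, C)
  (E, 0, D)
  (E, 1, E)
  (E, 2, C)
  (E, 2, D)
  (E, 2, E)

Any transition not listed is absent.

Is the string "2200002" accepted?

Yes

Start in {S}.
Read '2': S→{S, C}; now {S, C}.
Read '2': S→{S, C}, C→{A, B}; now {S, A, B, C}.
Read '0': S→∅, A→{S, D}, B→∅, C→{S}; now {S, D}.
Read '0': S→∅, D→{S, E}; now {S, E}.
Read '0': S→∅, E→{C, D}; now {C, D}.
Read '0': C→{S}, D→{S, E}; now {S, E}.
Read '2': S→{S, C}, E→{C, D, E}; now {S, C, D, E}.
The final set {S, C, D, E} contains the accepting state C.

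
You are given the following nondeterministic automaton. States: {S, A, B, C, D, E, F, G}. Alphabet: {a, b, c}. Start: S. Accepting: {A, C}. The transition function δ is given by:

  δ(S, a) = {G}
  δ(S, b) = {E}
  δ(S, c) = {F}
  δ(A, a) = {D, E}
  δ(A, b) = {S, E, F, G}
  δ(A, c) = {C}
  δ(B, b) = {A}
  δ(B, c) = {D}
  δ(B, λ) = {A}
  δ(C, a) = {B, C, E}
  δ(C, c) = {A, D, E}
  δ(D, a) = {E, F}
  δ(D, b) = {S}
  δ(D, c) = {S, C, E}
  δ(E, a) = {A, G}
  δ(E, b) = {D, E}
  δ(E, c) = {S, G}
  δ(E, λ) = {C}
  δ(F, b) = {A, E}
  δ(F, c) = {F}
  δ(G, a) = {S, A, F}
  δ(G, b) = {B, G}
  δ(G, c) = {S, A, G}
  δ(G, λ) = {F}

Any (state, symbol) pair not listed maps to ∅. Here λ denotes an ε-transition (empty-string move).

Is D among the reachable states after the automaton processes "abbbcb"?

Yes

Start in {S}.
Read 'a': {S} → {F, G}.
Read 'b': {F, G} → {A, B, C, E, F, G}.
Read 'b': {A, B, C, E, F, G} → {S, A, B, C, D, E, F, G}.
Read 'b': {S, A, B, C, D, E, F, G} → {S, A, B, C, D, E, F, G}.
Read 'c': {S, A, B, C, D, E, F, G} → {S, A, C, D, E, F, G}.
Read 'b': {S, A, C, D, E, F, G} → {S, A, B, C, D, E, F, G}.
State D is in {S, A, B, C, D, E, F, G}.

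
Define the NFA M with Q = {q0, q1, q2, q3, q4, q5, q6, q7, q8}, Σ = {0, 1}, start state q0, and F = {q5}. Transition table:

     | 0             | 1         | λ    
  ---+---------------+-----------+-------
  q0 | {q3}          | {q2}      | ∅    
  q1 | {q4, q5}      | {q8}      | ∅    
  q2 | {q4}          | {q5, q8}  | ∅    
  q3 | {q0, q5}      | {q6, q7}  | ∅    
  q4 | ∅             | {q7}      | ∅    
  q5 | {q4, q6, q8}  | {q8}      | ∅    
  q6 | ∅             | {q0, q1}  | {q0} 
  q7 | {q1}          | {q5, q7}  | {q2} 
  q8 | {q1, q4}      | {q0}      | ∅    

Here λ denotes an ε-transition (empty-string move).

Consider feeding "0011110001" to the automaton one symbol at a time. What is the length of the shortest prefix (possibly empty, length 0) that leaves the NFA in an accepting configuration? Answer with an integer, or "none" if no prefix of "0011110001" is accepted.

Start in {q0}.
Read '0': q0→{q3}; now {q3}.
Read '0': q3→{q0, q5}; now {q0, q5}.
None of the earlier sets intersect F, but {q0, q5} does.

2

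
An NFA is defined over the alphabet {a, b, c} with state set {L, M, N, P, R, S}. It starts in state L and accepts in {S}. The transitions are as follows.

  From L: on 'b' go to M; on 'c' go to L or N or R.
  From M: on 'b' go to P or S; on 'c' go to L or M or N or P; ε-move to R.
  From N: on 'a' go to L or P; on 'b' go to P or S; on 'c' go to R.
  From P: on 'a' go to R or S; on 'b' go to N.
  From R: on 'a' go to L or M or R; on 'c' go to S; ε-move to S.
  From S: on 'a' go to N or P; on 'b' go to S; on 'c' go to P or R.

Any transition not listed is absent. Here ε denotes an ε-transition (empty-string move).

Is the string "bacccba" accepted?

Yes

Start in {L}.
Read 'b': {L} → {M, R, S}.
Read 'a': {M, R, S} → {L, M, N, P, R, S}.
Read 'c': {L, M, N, P, R, S} → {L, M, N, P, R, S}.
Read 'c': {L, M, N, P, R, S} → {L, M, N, P, R, S}.
Read 'c': {L, M, N, P, R, S} → {L, M, N, P, R, S}.
Read 'b': {L, M, N, P, R, S} → {M, N, P, R, S}.
Read 'a': {M, N, P, R, S} → {L, M, N, P, R, S}.
The final set {L, M, N, P, R, S} contains the accepting state S.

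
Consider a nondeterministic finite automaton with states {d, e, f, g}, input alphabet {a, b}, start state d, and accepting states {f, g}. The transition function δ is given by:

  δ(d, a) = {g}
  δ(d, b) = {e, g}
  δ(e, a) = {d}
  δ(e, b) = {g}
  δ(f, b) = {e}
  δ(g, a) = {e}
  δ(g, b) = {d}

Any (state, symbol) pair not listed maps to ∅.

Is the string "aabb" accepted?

No

Start in {d}.
Read 'a': d→{g}; now {g}.
Read 'a': g→{e}; now {e}.
Read 'b': e→{g}; now {g}.
Read 'b': g→{d}; now {d}.
The final set {d} contains no accepting state.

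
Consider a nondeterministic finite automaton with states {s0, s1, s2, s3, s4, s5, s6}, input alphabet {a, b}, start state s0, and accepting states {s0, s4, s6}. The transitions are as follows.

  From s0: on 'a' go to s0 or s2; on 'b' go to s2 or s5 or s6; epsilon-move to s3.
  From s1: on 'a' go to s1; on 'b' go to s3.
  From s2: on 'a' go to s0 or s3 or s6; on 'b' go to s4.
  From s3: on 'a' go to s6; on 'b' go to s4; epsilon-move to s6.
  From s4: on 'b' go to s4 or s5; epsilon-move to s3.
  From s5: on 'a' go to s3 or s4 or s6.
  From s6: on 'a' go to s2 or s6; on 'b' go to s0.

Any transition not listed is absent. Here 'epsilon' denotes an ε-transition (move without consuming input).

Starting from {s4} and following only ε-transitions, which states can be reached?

{s3, s4, s6}

Begin with {s4}.
ε-move s4 → s3; add s3.
ε-move s3 → s6; add s6.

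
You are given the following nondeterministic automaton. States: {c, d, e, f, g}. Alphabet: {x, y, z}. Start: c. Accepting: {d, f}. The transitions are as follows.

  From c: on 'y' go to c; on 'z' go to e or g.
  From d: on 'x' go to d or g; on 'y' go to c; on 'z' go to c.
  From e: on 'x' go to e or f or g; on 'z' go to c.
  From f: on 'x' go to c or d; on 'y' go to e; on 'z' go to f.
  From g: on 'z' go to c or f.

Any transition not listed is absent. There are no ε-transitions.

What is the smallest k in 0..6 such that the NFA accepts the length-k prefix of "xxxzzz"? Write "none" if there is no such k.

Start in {c}.
Read 'x': {c} → ∅.
The set is empty and remains empty for the remaining 5 symbols.
No reachable set along the way intersects F.

none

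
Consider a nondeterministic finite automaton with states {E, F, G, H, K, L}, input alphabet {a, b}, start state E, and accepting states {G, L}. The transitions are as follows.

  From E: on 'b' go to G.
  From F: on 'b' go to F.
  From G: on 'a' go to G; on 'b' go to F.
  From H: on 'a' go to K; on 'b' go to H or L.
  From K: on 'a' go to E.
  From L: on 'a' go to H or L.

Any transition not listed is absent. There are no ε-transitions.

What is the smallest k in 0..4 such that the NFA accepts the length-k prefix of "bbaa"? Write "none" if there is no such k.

1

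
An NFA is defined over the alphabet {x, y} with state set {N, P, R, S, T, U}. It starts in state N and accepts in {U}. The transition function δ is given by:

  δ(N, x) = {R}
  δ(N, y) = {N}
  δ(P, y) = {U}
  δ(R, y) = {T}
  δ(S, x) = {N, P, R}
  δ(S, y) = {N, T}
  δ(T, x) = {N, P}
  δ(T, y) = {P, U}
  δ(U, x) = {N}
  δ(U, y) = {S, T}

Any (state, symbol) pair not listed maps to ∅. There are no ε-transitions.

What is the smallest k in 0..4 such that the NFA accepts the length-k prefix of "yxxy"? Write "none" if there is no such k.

none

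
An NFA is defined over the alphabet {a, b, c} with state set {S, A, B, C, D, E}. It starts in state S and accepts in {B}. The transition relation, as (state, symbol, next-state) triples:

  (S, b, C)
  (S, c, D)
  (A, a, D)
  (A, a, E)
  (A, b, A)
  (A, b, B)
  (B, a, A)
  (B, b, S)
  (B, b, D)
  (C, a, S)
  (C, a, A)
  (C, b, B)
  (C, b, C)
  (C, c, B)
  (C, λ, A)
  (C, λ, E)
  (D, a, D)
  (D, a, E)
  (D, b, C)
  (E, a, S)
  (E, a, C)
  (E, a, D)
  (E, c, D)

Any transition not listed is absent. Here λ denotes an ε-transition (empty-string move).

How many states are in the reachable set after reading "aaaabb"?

0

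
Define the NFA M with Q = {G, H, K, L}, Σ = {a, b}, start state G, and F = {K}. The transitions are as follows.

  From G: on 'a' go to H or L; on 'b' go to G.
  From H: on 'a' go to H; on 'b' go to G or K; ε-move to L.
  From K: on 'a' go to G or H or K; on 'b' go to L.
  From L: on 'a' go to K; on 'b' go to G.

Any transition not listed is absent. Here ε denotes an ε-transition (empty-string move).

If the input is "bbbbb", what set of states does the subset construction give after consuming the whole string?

{G}

Start in {G}.
Read 'b': {G} → {G}.
Read 'b': {G} → {G}.
Read 'b': {G} → {G}.
Read 'b': {G} → {G}.
Read 'b': {G} → {G}.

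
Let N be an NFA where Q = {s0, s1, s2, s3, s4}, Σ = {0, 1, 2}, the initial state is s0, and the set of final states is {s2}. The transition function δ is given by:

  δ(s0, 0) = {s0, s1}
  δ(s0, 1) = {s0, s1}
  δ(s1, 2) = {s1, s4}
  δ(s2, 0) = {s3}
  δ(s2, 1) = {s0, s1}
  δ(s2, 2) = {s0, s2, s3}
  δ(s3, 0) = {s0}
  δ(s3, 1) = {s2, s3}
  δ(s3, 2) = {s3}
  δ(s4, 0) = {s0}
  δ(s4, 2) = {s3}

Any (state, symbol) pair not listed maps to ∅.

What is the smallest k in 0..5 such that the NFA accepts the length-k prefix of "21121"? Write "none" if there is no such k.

Start in {s0}.
Read '2': s0→∅; now ∅.
The set is empty and remains empty for the remaining 4 symbols.
No reachable set along the way intersects F.

none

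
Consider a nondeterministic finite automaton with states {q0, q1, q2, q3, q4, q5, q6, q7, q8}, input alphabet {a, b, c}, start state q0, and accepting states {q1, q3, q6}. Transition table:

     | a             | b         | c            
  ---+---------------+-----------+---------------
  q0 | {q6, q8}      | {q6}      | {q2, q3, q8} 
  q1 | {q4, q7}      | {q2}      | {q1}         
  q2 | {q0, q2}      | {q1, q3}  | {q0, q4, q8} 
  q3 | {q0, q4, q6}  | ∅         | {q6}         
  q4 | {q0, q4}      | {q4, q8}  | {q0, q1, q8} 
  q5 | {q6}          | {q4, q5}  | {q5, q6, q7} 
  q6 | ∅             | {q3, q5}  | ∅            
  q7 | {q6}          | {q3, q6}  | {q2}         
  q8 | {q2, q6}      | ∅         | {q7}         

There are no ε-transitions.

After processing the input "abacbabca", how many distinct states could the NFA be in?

Start in {q0}.
Read 'a': q0→{q6, q8}; now {q6, q8}.
Read 'b': q6→{q3, q5}, q8→∅; now {q3, q5}.
Read 'a': q3→{q0, q4, q6}, q5→{q6}; now {q0, q4, q6}.
Read 'c': q0→{q2, q3, q8}, q4→{q0, q1, q8}, q6→∅; now {q0, q1, q2, q3, q8}.
Read 'b': q0→{q6}, q1→{q2}, q2→{q1, q3}, q3→∅, q8→∅; now {q1, q2, q3, q6}.
Read 'a': q1→{q4, q7}, q2→{q0, q2}, q3→{q0, q4, q6}, q6→∅; now {q0, q2, q4, q6, q7}.
Read 'b': q0→{q6}, q2→{q1, q3}, q4→{q4, q8}, q6→{q3, q5}, q7→{q3, q6}; now {q1, q3, q4, q5, q6, q8}.
Read 'c': q1→{q1}, q3→{q6}, q4→{q0, q1, q8}, q5→{q5, q6, q7}, q6→∅, q8→{q7}; now {q0, q1, q5, q6, q7, q8}.
Read 'a': q0→{q6, q8}, q1→{q4, q7}, q5→{q6}, q6→∅, q7→{q6}, q8→{q2, q6}; now {q2, q4, q6, q7, q8}.
That set has 5 states.

5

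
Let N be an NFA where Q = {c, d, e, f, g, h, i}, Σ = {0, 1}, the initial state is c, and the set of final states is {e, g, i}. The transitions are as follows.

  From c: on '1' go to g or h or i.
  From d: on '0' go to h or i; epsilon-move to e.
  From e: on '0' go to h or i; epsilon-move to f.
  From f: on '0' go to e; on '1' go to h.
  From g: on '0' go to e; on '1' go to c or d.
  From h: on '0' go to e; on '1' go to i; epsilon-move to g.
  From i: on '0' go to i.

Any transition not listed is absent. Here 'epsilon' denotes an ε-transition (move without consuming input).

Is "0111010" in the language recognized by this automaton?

No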